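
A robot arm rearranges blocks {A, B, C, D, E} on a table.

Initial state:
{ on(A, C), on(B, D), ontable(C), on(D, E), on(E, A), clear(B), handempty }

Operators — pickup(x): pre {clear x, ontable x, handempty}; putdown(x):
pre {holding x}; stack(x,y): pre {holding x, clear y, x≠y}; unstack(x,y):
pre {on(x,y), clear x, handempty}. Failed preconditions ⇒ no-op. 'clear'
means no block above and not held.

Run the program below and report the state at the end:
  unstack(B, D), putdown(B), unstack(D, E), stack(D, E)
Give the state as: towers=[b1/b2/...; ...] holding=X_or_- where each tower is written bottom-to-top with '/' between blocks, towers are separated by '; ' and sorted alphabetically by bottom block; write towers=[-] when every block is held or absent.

towers=[B; C/A/E/D] holding=-

step 1 (unstack(B, D)): towers=[C/A/E/D] holding=B
step 2 (putdown(B)): towers=[B; C/A/E/D] holding=-
step 3 (unstack(D, E)): towers=[B; C/A/E] holding=D
step 4 (stack(D, E)): towers=[B; C/A/E/D] holding=-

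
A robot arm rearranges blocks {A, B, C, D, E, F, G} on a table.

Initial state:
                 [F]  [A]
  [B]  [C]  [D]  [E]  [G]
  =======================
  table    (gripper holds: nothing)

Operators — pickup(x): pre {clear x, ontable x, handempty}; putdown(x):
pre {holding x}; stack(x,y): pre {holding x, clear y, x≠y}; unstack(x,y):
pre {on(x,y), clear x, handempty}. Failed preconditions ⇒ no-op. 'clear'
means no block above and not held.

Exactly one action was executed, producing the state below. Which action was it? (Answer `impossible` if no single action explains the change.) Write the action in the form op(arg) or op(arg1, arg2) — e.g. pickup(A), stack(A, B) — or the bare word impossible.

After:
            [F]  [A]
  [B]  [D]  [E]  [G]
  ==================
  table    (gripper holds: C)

pickup(C)

target: towers=[B; D; E/F; G/A] holding=C
         pickup(B) → towers=[C; D; E/F; G/A] holding=B
     unstack(F, E) → towers=[B; C; D; E; G/A] holding=F
         pickup(D) → towers=[B; C; E/F; G/A] holding=D
     unstack(A, G) → towers=[B; C; D; E/F; G] holding=A
         pickup(C) → towers=[B; D; E/F; G/A] holding=C  ← match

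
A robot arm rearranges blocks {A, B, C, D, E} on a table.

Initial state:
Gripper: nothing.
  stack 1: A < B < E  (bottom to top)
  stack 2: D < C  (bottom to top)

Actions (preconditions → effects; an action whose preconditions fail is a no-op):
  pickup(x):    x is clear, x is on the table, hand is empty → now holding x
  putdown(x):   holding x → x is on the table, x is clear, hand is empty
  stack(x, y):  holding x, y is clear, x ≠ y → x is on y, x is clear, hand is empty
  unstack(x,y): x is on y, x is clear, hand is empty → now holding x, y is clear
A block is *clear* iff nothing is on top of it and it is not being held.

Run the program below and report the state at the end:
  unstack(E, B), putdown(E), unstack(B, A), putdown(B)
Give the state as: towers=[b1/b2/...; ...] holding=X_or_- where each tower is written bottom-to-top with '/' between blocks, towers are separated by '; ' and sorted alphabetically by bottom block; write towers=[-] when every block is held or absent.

towers=[A; B; D/C; E] holding=-

step 1 (unstack(E, B)): towers=[A/B; D/C] holding=E
step 2 (putdown(E)): towers=[A/B; D/C; E] holding=-
step 3 (unstack(B, A)): towers=[A; D/C; E] holding=B
step 4 (putdown(B)): towers=[A; B; D/C; E] holding=-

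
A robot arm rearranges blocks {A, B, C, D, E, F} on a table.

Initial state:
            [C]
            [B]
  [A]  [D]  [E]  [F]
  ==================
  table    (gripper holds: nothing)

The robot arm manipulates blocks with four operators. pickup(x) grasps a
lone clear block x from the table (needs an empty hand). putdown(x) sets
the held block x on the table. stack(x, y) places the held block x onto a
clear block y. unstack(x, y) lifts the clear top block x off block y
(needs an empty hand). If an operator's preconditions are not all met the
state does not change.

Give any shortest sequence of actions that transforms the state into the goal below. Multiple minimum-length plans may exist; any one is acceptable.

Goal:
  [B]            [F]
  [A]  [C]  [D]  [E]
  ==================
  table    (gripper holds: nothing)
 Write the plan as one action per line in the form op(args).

unstack(C, B)
putdown(C)
unstack(B, E)
stack(B, A)
pickup(F)
stack(F, E)

step 1 (unstack(C, B)): towers=[A; D; E/B; F] holding=C
step 2 (putdown(C)): towers=[A; C; D; E/B; F] holding=-
step 3 (unstack(B, E)): towers=[A; C; D; E; F] holding=B
step 4 (stack(B, A)): towers=[A/B; C; D; E; F] holding=-
step 5 (pickup(F)): towers=[A/B; C; D; E] holding=F
step 6 (stack(F, E)): towers=[A/B; C; D; E/F] holding=-
goal check: towers=[A/B; C; D; E/F] holding=- — reached (length 6, optimal by BFS)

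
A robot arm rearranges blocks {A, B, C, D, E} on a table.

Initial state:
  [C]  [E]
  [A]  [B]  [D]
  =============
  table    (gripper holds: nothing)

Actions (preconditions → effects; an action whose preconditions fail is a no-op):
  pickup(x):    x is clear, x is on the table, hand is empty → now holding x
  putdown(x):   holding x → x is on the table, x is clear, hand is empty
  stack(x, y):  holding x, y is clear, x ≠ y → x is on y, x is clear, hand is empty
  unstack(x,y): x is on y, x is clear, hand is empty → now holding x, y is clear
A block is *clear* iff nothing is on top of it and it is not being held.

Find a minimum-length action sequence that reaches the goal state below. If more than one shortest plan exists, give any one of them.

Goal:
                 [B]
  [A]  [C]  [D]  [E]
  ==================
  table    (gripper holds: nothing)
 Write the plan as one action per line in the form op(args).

unstack(E, B)
putdown(E)
pickup(B)
stack(B, E)
unstack(C, A)
putdown(C)

step 1 (unstack(E, B)): towers=[A/C; B; D] holding=E
step 2 (putdown(E)): towers=[A/C; B; D; E] holding=-
step 3 (pickup(B)): towers=[A/C; D; E] holding=B
step 4 (stack(B, E)): towers=[A/C; D; E/B] holding=-
step 5 (unstack(C, A)): towers=[A; D; E/B] holding=C
step 6 (putdown(C)): towers=[A; C; D; E/B] holding=-
goal check: towers=[A; C; D; E/B] holding=- — reached (length 6, optimal by BFS)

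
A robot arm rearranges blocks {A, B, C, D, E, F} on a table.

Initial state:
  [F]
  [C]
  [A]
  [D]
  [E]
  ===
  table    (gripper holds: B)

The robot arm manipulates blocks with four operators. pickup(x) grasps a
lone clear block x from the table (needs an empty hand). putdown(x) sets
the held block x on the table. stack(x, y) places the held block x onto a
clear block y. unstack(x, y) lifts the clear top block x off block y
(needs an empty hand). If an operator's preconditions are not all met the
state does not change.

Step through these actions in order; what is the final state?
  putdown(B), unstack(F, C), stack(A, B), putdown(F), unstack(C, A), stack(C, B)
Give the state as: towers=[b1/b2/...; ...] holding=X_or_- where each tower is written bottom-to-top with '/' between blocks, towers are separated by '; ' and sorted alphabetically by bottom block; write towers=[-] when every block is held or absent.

step 1 (putdown(B)): towers=[B; E/D/A/C/F] holding=-
step 2 (unstack(F, C)): towers=[B; E/D/A/C] holding=F
step 3 (stack(A, B)) [no-op]: towers=[B; E/D/A/C] holding=F
step 4 (putdown(F)): towers=[B; E/D/A/C; F] holding=-
step 5 (unstack(C, A)): towers=[B; E/D/A; F] holding=C
step 6 (stack(C, B)): towers=[B/C; E/D/A; F] holding=-

towers=[B/C; E/D/A; F] holding=-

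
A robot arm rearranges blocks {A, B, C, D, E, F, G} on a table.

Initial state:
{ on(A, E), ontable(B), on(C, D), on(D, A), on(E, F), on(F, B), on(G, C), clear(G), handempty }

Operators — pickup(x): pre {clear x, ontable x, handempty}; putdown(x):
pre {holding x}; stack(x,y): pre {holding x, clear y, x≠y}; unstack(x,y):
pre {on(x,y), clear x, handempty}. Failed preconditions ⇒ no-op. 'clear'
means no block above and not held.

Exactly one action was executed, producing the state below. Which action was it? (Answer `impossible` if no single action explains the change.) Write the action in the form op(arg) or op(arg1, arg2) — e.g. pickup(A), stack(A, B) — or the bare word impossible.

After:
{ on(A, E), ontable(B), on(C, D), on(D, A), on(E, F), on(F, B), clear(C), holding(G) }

unstack(G, C)

target: towers=[B/F/E/A/D/C] holding=G
     unstack(G, C) → towers=[B/F/E/A/D/C] holding=G  ← match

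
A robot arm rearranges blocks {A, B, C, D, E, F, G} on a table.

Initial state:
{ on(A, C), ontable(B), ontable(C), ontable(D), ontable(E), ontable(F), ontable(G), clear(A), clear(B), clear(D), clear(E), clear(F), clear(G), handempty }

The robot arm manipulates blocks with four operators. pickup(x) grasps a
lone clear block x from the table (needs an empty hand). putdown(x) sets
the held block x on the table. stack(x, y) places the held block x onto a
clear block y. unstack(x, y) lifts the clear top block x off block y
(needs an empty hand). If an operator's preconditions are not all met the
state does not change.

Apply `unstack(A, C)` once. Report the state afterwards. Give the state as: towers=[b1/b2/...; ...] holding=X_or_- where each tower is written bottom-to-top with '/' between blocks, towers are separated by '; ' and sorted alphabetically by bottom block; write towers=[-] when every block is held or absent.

towers=[B; C; D; E; F; G] holding=A

before: towers=[B; C/A; D; E; F; G] holding=-
pre[unstack(A, C)]: on(A,C) yes, clear(A) yes, handempty yes
all met → apply unstack(A, C)
after:  towers=[B; C; D; E; F; G] holding=A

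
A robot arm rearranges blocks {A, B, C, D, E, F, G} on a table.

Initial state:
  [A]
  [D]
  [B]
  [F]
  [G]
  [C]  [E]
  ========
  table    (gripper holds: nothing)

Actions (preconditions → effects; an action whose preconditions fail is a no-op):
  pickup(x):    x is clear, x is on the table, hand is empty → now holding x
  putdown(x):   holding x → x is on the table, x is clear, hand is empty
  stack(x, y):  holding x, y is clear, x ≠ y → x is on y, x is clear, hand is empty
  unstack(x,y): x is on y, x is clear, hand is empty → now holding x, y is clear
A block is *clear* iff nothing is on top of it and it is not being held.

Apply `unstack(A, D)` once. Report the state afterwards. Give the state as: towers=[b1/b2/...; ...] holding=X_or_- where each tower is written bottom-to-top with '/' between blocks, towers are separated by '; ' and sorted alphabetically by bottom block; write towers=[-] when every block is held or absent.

towers=[C/G/F/B/D; E] holding=A

before: towers=[C/G/F/B/D/A; E] holding=-
pre[unstack(A, D)]: on(A,D) ✓, clear(A) ✓, handempty ✓
all met → apply unstack(A, D)
after:  towers=[C/G/F/B/D; E] holding=A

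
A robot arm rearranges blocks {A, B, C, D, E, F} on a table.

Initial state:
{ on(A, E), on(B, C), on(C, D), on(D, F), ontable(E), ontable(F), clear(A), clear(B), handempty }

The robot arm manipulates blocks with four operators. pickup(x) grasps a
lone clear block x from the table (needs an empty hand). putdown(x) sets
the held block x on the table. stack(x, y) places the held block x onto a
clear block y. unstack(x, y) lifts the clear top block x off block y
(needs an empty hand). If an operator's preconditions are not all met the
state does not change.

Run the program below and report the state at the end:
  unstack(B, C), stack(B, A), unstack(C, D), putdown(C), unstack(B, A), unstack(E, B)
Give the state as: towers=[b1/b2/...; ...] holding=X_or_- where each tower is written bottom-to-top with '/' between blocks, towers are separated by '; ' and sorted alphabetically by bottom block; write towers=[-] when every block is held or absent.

towers=[C; E/A; F/D] holding=B

step 1 (unstack(B, C)): towers=[E/A; F/D/C] holding=B
step 2 (stack(B, A)): towers=[E/A/B; F/D/C] holding=-
step 3 (unstack(C, D)): towers=[E/A/B; F/D] holding=C
step 4 (putdown(C)): towers=[C; E/A/B; F/D] holding=-
step 5 (unstack(B, A)): towers=[C; E/A; F/D] holding=B
step 6 (unstack(E, B)) [no-op]: towers=[C; E/A; F/D] holding=B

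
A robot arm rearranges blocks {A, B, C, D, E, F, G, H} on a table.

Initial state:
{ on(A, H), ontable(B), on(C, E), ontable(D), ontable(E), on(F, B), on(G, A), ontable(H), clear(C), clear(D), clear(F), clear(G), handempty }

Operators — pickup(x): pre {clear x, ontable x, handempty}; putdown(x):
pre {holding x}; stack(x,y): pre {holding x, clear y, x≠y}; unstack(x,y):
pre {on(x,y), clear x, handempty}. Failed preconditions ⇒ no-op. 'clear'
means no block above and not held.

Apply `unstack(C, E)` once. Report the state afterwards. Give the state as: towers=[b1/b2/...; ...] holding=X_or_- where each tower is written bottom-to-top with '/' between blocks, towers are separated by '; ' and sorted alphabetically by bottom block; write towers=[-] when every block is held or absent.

before: towers=[B/F; D; E/C; H/A/G] holding=-
pre[unstack(C, E)]: on(C,E) ok, clear(C) ok, handempty ok
all met → apply unstack(C, E)
after:  towers=[B/F; D; E; H/A/G] holding=C

towers=[B/F; D; E; H/A/G] holding=C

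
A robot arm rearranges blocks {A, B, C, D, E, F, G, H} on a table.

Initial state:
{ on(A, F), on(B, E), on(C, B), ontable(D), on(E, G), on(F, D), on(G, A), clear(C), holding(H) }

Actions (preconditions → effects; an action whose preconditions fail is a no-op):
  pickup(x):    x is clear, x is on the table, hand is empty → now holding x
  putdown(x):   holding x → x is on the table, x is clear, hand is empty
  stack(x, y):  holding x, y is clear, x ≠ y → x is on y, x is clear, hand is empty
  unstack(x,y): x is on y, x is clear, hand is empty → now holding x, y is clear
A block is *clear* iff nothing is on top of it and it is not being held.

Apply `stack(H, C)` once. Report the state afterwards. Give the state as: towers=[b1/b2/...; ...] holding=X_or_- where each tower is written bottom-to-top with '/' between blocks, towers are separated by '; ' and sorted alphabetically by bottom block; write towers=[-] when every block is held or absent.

towers=[D/F/A/G/E/B/C/H] holding=-

before: towers=[D/F/A/G/E/B/C] holding=H
pre[stack(H, C)]: holding(H) ✓, clear(C) ✓, H≠C ✓
all met → apply stack(H, C)
after:  towers=[D/F/A/G/E/B/C/H] holding=-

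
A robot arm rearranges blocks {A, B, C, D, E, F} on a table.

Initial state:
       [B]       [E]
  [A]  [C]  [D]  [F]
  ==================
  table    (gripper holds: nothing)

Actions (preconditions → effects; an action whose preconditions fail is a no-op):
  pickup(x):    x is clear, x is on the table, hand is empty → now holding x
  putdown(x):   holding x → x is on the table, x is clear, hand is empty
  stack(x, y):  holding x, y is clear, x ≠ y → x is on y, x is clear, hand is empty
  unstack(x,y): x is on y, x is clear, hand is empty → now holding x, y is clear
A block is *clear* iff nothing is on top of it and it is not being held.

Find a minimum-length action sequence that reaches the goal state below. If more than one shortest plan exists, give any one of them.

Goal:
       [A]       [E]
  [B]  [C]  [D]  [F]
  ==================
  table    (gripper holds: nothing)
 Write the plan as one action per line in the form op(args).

step 1 (unstack(B, C)): towers=[A; C; D; F/E] holding=B
step 2 (putdown(B)): towers=[A; B; C; D; F/E] holding=-
step 3 (pickup(A)): towers=[B; C; D; F/E] holding=A
step 4 (stack(A, C)): towers=[B; C/A; D; F/E] holding=-
goal check: towers=[B; C/A; D; F/E] holding=- — reached (length 4, optimal by BFS)

unstack(B, C)
putdown(B)
pickup(A)
stack(A, C)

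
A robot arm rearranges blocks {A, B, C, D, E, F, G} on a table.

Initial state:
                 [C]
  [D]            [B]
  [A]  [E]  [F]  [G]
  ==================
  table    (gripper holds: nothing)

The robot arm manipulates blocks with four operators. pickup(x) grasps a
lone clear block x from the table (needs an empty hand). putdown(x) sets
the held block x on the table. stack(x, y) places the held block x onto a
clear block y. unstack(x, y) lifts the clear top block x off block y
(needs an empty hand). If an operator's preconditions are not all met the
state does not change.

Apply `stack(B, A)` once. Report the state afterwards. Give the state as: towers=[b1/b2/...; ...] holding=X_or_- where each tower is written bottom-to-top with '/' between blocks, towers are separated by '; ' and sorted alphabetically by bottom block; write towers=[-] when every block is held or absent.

towers=[A/D; E; F; G/B/C] holding=-

before: towers=[A/D; E; F; G/B/C] holding=-
pre[stack(B, A)]: holding(B) fail, clear(A) fail, B≠A ok
holding(B), clear(A) unmet → stack(B, A) is a no-op
after:  towers=[A/D; E; F; G/B/C] holding=-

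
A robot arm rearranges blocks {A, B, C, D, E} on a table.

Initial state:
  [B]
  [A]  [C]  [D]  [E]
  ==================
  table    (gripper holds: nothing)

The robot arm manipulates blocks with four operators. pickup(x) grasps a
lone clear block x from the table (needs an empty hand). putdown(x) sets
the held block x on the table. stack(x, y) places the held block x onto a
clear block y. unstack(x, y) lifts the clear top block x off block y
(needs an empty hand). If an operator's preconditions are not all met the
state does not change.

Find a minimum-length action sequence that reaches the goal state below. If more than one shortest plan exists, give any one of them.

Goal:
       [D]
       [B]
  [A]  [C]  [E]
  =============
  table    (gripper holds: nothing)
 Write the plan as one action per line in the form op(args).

unstack(B, A)
stack(B, C)
pickup(D)
stack(D, B)

step 1 (unstack(B, A)): towers=[A; C; D; E] holding=B
step 2 (stack(B, C)): towers=[A; C/B; D; E] holding=-
step 3 (pickup(D)): towers=[A; C/B; E] holding=D
step 4 (stack(D, B)): towers=[A; C/B/D; E] holding=-
goal check: towers=[A; C/B/D; E] holding=- — reached (length 4, optimal by BFS)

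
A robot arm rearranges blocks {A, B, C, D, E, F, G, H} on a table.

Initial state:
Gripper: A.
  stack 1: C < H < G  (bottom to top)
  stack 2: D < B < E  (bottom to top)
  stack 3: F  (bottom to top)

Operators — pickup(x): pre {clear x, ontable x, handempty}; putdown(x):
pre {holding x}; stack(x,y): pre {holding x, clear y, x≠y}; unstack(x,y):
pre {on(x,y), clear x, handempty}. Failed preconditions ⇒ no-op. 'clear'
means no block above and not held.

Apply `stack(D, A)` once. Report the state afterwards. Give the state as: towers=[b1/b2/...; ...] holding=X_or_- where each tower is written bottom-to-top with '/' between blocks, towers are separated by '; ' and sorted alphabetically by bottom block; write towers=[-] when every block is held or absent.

before: towers=[C/H/G; D/B/E; F] holding=A
pre[stack(D, A)]: holding(D) ✗, clear(A) ✗, D≠A ✓
holding(D), clear(A) unmet → stack(D, A) is a no-op
after:  towers=[C/H/G; D/B/E; F] holding=A

towers=[C/H/G; D/B/E; F] holding=A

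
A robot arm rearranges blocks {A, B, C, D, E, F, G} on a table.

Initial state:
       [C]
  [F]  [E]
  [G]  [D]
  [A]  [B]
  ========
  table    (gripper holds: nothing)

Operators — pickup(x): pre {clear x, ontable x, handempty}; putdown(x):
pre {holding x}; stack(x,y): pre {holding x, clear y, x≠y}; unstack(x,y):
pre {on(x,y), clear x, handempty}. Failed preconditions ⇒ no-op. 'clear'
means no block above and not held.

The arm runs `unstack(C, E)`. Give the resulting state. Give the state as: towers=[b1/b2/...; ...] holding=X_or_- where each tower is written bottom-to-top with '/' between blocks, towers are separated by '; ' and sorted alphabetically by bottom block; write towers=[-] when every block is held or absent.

towers=[A/G/F; B/D/E] holding=C

before: towers=[A/G/F; B/D/E/C] holding=-
pre[unstack(C, E)]: on(C,E) ok, clear(C) ok, handempty ok
all met → apply unstack(C, E)
after:  towers=[A/G/F; B/D/E] holding=C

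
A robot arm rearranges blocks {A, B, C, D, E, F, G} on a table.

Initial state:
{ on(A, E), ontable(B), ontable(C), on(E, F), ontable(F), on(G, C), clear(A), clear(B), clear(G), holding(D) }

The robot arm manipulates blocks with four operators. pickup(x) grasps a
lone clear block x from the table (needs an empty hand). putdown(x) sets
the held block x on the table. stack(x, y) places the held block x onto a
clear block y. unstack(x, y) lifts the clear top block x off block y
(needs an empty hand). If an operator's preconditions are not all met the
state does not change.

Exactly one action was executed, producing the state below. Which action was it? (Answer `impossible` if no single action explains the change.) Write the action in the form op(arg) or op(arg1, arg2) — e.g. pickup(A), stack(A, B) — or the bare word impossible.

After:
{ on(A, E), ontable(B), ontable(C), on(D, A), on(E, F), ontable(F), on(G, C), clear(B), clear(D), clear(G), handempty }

target: towers=[B; C/G; F/E/A/D] holding=-
        putdown(D) → towers=[B; C/G; D; F/E/A] holding=-
       stack(D, B) → towers=[B/D; C/G; F/E/A] holding=-
       stack(D, G) → towers=[B; C/G/D; F/E/A] holding=-
       stack(D, A) → towers=[B; C/G; F/E/A/D] holding=-  ← match

stack(D, A)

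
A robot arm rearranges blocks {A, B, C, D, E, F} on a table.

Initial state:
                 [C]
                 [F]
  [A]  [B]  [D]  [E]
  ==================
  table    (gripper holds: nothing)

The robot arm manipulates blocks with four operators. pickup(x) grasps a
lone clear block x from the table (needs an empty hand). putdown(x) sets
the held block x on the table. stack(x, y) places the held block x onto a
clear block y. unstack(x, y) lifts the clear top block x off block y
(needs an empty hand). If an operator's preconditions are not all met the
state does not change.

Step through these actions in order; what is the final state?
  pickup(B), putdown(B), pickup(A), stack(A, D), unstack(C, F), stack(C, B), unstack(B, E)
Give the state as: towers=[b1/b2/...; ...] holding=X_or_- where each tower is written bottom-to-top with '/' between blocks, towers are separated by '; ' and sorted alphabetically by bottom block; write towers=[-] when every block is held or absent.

step 1 (pickup(B)): towers=[A; D; E/F/C] holding=B
step 2 (putdown(B)): towers=[A; B; D; E/F/C] holding=-
step 3 (pickup(A)): towers=[B; D; E/F/C] holding=A
step 4 (stack(A, D)): towers=[B; D/A; E/F/C] holding=-
step 5 (unstack(C, F)): towers=[B; D/A; E/F] holding=C
step 6 (stack(C, B)): towers=[B/C; D/A; E/F] holding=-
step 7 (unstack(B, E)) [no-op]: towers=[B/C; D/A; E/F] holding=-

towers=[B/C; D/A; E/F] holding=-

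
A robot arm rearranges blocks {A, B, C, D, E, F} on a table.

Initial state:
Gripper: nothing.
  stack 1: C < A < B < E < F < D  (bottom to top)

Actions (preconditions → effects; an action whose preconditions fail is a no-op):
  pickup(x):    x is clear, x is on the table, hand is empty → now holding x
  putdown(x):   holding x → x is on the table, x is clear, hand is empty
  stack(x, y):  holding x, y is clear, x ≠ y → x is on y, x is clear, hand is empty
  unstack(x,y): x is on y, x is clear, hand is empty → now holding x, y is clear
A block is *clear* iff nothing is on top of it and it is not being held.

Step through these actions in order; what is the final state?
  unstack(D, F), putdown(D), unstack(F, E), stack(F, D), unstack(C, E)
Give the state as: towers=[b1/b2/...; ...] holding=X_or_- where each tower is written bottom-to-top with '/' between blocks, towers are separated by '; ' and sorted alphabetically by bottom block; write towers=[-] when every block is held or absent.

towers=[C/A/B/E; D/F] holding=-

step 1 (unstack(D, F)): towers=[C/A/B/E/F] holding=D
step 2 (putdown(D)): towers=[C/A/B/E/F; D] holding=-
step 3 (unstack(F, E)): towers=[C/A/B/E; D] holding=F
step 4 (stack(F, D)): towers=[C/A/B/E; D/F] holding=-
step 5 (unstack(C, E)) [no-op]: towers=[C/A/B/E; D/F] holding=-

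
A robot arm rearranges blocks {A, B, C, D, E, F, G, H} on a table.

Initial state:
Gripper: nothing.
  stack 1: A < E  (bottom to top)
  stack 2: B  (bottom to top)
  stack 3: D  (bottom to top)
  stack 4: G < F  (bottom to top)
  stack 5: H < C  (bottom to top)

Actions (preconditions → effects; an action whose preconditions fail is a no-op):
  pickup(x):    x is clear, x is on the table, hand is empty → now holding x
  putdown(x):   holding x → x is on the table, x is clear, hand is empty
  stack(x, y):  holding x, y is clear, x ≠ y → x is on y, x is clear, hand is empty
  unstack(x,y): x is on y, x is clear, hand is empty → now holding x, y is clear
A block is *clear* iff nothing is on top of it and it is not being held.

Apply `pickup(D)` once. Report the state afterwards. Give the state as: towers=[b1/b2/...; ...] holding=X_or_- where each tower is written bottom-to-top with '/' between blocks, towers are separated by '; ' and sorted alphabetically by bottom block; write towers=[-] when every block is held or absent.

before: towers=[A/E; B; D; G/F; H/C] holding=-
pre[pickup(D)]: clear(D) yes, ontable(D) yes, handempty yes
all met → apply pickup(D)
after:  towers=[A/E; B; G/F; H/C] holding=D

towers=[A/E; B; G/F; H/C] holding=D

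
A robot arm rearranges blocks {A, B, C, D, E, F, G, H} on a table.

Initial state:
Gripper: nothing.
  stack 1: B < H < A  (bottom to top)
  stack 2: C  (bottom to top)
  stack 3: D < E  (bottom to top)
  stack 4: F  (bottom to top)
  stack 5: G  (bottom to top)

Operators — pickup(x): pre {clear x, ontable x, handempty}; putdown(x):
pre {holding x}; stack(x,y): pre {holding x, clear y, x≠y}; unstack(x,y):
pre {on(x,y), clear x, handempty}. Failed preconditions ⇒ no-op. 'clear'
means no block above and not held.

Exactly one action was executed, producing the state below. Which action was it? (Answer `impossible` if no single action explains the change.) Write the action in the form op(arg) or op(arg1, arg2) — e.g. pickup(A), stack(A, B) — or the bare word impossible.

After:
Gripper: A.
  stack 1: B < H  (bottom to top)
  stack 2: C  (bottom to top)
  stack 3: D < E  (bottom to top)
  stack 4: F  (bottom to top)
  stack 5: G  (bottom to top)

target: towers=[B/H; C; D/E; F; G] holding=A
         pickup(G) → towers=[B/H/A; C; D/E; F] holding=G
     unstack(A, H) → towers=[B/H; C; D/E; F; G] holding=A  ← match
     unstack(E, D) → towers=[B/H/A; C; D; F; G] holding=E
         pickup(F) → towers=[B/H/A; C; D/E; G] holding=F
         pickup(C) → towers=[B/H/A; D/E; F; G] holding=C

unstack(A, H)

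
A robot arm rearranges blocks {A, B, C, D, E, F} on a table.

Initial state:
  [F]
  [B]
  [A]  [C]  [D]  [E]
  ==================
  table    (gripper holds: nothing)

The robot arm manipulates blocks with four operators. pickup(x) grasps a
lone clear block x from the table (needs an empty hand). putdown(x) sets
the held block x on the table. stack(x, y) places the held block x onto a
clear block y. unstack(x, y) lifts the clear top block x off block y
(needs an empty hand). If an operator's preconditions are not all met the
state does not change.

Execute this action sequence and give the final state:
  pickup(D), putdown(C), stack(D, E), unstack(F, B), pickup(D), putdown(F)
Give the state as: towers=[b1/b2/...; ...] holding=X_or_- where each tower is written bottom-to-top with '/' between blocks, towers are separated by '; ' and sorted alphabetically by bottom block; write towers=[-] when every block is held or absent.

step 1 (pickup(D)): towers=[A/B/F; C; E] holding=D
step 2 (putdown(C)) [no-op]: towers=[A/B/F; C; E] holding=D
step 3 (stack(D, E)): towers=[A/B/F; C; E/D] holding=-
step 4 (unstack(F, B)): towers=[A/B; C; E/D] holding=F
step 5 (pickup(D)) [no-op]: towers=[A/B; C; E/D] holding=F
step 6 (putdown(F)): towers=[A/B; C; E/D; F] holding=-

towers=[A/B; C; E/D; F] holding=-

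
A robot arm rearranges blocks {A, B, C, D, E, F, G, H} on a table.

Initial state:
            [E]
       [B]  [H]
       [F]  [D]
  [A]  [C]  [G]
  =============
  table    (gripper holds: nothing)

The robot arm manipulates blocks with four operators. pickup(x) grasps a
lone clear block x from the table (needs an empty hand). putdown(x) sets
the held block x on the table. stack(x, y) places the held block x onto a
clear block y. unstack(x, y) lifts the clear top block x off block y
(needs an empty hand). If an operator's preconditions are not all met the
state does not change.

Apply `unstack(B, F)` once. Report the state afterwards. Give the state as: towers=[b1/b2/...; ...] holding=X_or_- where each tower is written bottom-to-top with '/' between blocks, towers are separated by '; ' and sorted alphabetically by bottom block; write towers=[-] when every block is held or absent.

before: towers=[A; C/F/B; G/D/H/E] holding=-
pre[unstack(B, F)]: on(B,F) ✓, clear(B) ✓, handempty ✓
all met → apply unstack(B, F)
after:  towers=[A; C/F; G/D/H/E] holding=B

towers=[A; C/F; G/D/H/E] holding=B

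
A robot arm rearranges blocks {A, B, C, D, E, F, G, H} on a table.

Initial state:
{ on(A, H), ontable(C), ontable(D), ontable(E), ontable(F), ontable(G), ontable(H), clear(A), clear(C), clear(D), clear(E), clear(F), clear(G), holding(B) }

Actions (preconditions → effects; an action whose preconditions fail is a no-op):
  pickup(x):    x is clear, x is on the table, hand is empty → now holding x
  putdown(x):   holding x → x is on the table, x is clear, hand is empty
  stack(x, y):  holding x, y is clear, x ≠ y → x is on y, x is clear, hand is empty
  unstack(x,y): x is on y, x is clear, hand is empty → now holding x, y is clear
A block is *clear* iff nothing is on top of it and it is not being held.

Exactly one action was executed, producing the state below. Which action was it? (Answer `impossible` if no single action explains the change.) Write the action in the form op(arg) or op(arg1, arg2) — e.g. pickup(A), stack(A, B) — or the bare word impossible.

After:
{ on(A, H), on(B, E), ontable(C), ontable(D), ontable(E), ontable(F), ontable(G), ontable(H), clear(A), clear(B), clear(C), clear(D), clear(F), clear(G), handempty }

target: towers=[C; D; E/B; F; G; H/A] holding=-
        putdown(B) → towers=[B; C; D; E; F; G; H/A] holding=-
       stack(B, G) → towers=[C; D; E; F; G/B; H/A] holding=-
       stack(B, A) → towers=[C; D; E; F; G; H/A/B] holding=-
       stack(B, E) → towers=[C; D; E/B; F; G; H/A] holding=-  ← match
       stack(B, F) → towers=[C; D; E; F/B; G; H/A] holding=-
       stack(B, D) → towers=[C; D/B; E; F; G; H/A] holding=-
       stack(B, C) → towers=[C/B; D; E; F; G; H/A] holding=-

stack(B, E)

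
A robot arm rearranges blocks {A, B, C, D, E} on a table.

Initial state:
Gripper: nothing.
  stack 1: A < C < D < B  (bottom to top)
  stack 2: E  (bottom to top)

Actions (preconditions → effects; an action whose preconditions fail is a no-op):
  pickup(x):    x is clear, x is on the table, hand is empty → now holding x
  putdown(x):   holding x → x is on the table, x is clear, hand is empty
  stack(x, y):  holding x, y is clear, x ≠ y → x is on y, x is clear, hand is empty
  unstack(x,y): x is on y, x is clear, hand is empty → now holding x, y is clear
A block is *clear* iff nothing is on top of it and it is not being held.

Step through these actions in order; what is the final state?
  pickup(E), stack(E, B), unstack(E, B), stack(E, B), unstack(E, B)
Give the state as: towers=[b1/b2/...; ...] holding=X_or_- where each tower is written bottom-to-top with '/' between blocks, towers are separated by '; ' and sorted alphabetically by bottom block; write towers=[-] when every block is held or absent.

step 1 (pickup(E)): towers=[A/C/D/B] holding=E
step 2 (stack(E, B)): towers=[A/C/D/B/E] holding=-
step 3 (unstack(E, B)): towers=[A/C/D/B] holding=E
step 4 (stack(E, B)): towers=[A/C/D/B/E] holding=-
step 5 (unstack(E, B)): towers=[A/C/D/B] holding=E

towers=[A/C/D/B] holding=E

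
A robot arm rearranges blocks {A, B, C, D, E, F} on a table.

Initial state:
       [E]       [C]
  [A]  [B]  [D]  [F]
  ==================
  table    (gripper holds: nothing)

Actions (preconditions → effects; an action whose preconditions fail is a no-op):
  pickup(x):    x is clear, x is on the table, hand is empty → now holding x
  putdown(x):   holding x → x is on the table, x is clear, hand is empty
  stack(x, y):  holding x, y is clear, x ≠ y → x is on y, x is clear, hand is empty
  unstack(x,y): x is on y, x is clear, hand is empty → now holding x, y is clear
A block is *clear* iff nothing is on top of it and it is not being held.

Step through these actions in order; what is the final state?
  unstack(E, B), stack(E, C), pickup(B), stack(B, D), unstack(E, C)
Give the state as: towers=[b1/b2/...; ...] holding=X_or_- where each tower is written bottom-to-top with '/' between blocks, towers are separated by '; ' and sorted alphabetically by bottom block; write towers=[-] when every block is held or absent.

step 1 (unstack(E, B)): towers=[A; B; D; F/C] holding=E
step 2 (stack(E, C)): towers=[A; B; D; F/C/E] holding=-
step 3 (pickup(B)): towers=[A; D; F/C/E] holding=B
step 4 (stack(B, D)): towers=[A; D/B; F/C/E] holding=-
step 5 (unstack(E, C)): towers=[A; D/B; F/C] holding=E

towers=[A; D/B; F/C] holding=E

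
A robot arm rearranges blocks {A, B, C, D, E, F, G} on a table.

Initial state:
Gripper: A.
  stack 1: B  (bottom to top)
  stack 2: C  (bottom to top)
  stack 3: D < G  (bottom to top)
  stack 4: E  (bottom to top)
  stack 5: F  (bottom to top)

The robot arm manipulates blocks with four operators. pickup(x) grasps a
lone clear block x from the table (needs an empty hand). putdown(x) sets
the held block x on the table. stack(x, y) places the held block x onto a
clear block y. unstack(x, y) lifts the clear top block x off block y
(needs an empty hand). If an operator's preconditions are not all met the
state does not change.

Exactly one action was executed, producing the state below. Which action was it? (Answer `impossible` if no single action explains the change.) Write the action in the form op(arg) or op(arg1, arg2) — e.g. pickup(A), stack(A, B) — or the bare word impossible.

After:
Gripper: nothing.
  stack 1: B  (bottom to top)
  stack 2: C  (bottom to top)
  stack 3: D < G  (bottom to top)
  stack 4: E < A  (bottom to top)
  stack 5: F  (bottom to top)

target: towers=[B; C; D/G; E/A; F] holding=-
        putdown(A) → towers=[A; B; C; D/G; E; F] holding=-
       stack(A, B) → towers=[B/A; C; D/G; E; F] holding=-
       stack(A, F) → towers=[B; C; D/G; E; F/A] holding=-
       stack(A, G) → towers=[B; C; D/G/A; E; F] holding=-
       stack(A, E) → towers=[B; C; D/G; E/A; F] holding=-  ← match
       stack(A, C) → towers=[B; C/A; D/G; E; F] holding=-

stack(A, E)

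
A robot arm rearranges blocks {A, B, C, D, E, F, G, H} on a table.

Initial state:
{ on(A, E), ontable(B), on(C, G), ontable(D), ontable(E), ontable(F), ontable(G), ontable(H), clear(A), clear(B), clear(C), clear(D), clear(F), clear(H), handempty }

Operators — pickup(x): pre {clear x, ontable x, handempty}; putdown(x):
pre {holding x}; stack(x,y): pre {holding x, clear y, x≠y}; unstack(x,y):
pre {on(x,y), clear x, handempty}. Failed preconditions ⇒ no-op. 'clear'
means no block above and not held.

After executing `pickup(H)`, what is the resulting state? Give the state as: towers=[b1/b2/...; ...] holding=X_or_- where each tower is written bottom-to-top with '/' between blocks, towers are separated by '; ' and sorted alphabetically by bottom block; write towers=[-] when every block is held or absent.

before: towers=[B; D; E/A; F; G/C; H] holding=-
pre[pickup(H)]: clear(H) ok, ontable(H) ok, handempty ok
all met → apply pickup(H)
after:  towers=[B; D; E/A; F; G/C] holding=H

towers=[B; D; E/A; F; G/C] holding=H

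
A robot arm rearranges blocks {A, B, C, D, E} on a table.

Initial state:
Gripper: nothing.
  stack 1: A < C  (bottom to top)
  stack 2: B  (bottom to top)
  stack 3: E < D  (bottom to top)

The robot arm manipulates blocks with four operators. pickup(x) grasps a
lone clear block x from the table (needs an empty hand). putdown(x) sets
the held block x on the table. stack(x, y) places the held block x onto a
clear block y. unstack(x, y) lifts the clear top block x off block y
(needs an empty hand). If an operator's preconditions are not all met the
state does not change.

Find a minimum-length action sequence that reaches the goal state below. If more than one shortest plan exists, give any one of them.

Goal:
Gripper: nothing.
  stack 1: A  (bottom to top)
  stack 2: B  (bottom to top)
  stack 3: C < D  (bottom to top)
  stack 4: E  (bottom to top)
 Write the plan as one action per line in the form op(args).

unstack(C, A)
putdown(C)
unstack(D, E)
stack(D, C)

step 1 (unstack(C, A)): towers=[A; B; E/D] holding=C
step 2 (putdown(C)): towers=[A; B; C; E/D] holding=-
step 3 (unstack(D, E)): towers=[A; B; C; E] holding=D
step 4 (stack(D, C)): towers=[A; B; C/D; E] holding=-
goal check: towers=[A; B; C/D; E] holding=- — reached (length 4, optimal by BFS)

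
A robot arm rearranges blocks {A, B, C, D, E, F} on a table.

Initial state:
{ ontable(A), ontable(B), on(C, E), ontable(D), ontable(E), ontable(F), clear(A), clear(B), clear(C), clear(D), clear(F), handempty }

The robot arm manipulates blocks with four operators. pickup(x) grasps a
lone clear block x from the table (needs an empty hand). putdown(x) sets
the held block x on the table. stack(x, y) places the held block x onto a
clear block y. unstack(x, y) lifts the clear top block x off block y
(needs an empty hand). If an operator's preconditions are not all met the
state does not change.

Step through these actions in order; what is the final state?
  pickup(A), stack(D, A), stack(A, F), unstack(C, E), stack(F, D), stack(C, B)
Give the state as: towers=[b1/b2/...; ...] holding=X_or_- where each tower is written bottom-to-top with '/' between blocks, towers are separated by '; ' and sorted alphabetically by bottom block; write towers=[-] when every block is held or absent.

towers=[B/C; D; E; F/A] holding=-

step 1 (pickup(A)): towers=[B; D; E/C; F] holding=A
step 2 (stack(D, A)) [no-op]: towers=[B; D; E/C; F] holding=A
step 3 (stack(A, F)): towers=[B; D; E/C; F/A] holding=-
step 4 (unstack(C, E)): towers=[B; D; E; F/A] holding=C
step 5 (stack(F, D)) [no-op]: towers=[B; D; E; F/A] holding=C
step 6 (stack(C, B)): towers=[B/C; D; E; F/A] holding=-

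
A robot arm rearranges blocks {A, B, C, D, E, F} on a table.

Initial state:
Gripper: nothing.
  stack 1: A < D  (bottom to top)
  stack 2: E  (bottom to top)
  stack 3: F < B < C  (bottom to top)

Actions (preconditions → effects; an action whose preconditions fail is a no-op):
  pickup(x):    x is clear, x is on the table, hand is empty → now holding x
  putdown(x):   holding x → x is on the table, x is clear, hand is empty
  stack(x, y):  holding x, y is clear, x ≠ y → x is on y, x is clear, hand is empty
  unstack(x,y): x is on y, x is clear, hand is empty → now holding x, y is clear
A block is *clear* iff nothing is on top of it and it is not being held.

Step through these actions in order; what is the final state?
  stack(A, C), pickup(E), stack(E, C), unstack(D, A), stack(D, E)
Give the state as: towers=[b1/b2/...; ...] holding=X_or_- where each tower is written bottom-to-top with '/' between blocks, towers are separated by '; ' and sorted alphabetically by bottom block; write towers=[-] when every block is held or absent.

step 1 (stack(A, C)) [no-op]: towers=[A/D; E; F/B/C] holding=-
step 2 (pickup(E)): towers=[A/D; F/B/C] holding=E
step 3 (stack(E, C)): towers=[A/D; F/B/C/E] holding=-
step 4 (unstack(D, A)): towers=[A; F/B/C/E] holding=D
step 5 (stack(D, E)): towers=[A; F/B/C/E/D] holding=-

towers=[A; F/B/C/E/D] holding=-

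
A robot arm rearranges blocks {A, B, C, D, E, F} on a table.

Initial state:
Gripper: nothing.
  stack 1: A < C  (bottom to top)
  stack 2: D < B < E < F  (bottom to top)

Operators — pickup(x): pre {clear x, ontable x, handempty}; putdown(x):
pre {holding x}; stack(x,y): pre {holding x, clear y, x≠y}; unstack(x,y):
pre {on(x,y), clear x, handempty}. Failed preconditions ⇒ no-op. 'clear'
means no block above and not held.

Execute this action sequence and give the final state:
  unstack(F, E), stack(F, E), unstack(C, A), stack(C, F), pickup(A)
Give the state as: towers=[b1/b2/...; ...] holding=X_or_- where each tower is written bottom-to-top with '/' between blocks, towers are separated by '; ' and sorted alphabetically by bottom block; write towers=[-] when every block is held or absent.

step 1 (unstack(F, E)): towers=[A/C; D/B/E] holding=F
step 2 (stack(F, E)): towers=[A/C; D/B/E/F] holding=-
step 3 (unstack(C, A)): towers=[A; D/B/E/F] holding=C
step 4 (stack(C, F)): towers=[A; D/B/E/F/C] holding=-
step 5 (pickup(A)): towers=[D/B/E/F/C] holding=A

towers=[D/B/E/F/C] holding=A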